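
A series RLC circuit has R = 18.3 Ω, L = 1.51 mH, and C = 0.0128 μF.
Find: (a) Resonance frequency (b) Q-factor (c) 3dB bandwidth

Step 1 — Resonance: ω₀ = 1/√(LC) = 1/√(0.00151·1.28e-08) = 2.275e+05 rad/s.
Step 2 — f₀ = ω₀/(2π) = 3.62e+04 Hz.
Step 3 — Series Q: Q = ω₀L/R = 2.275e+05·0.00151/18.3 = 18.77.
Step 4 — Bandwidth: Δω = ω₀/Q = 1.212e+04 rad/s; BW = Δω/(2π) = 1929 Hz.

(a) f₀ = 3.62e+04 Hz  (b) Q = 18.77  (c) BW = 1929 Hz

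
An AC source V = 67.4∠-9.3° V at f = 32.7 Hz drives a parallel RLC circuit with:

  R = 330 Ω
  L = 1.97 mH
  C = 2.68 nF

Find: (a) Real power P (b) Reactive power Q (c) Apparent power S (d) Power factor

Step 1 — Angular frequency: ω = 2π·f = 2π·32.7 = 205.5 rad/s.
Step 2 — Component impedances:
  R: Z = R = 330 Ω
  L: Z = jωL = j·205.5·0.00197 = 0 + j0.4048 Ω
  C: Z = 1/(jωC) = -j/(ω·C) = 0 - j1.816e+06 Ω
Step 3 — Parallel combination: 1/Z_total = 1/R + 1/L + 1/C; Z_total = 0.0004964 + j0.4048 Ω = 0.4048∠89.9° Ω.
Step 4 — Source phasor: V = 67.4∠-9.3° V = 66.51 - j10.89 V.
Step 5 — Current: I = V / Z = -26.71 - j164.4 A = 166.5∠-99.2° A.
Step 6 — Complex power: S = V·I* = 13.77 + j1.122e+04 VA.
Step 7 — Real power: P = Re(S) = 13.77 W.
Step 8 — Reactive power: Q = Im(S) = 1.122e+04 VAR.
Step 9 — Apparent power: |S| = 1.122e+04 VA.
Step 10 — Power factor: PF = P/|S| = 0.001227 (lagging).

(a) P = 13.77 W  (b) Q = 1.122e+04 VAR  (c) S = 1.122e+04 VA  (d) PF = 0.001227 (lagging)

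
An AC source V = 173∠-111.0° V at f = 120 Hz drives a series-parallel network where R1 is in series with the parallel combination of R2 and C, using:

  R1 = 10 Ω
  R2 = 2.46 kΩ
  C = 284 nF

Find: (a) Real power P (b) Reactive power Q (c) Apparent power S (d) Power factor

Step 1 — Angular frequency: ω = 2π·f = 2π·120 = 754 rad/s.
Step 2 — Component impedances:
  R1: Z = R = 10 Ω
  R2: Z = R = 2460 Ω
  C: Z = 1/(jωC) = -j/(ω·C) = 0 - j4670 Ω
Step 3 — Parallel branch: R2 || C = 1/(1/R2 + 1/C) = 1926 - j1014 Ω.
Step 4 — Series with R1: Z_total = R1 + (R2 || C) = 1936 - j1014 Ω = 2185∠-27.7° Ω.
Step 5 — Source phasor: V = 173∠-111.0° V = -62 - j161.5 V.
Step 6 — Current: I = V / Z = 0.009176 - j0.07863 A = 0.07916∠-83.3° A.
Step 7 — Complex power: S = V·I* = 12.13 - j6.357 VA.
Step 8 — Real power: P = Re(S) = 12.13 W.
Step 9 — Reactive power: Q = Im(S) = -6.357 VAR.
Step 10 — Apparent power: |S| = 13.7 VA.
Step 11 — Power factor: PF = P/|S| = 0.8857 (leading).

(a) P = 12.13 W  (b) Q = -6.357 VAR  (c) S = 13.7 VA  (d) PF = 0.8857 (leading)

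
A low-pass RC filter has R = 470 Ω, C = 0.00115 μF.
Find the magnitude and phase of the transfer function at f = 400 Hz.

Step 1 — Angular frequency: ω = 2π·400 = 2513 rad/s.
Step 2 — Transfer function: H(jω) = 1/(1 + jωRC).
Step 3 — Denominator: 1 + jωRC = 1 + j·2513·470·1.15e-09 = 1 + j0.001358.
Step 4 — H = 1 - j0.001358.
Step 5 — Magnitude: |H| = 1 (-0.0 dB); phase: φ = -0.1°.

|H| = 1 (-0.0 dB), φ = -0.1°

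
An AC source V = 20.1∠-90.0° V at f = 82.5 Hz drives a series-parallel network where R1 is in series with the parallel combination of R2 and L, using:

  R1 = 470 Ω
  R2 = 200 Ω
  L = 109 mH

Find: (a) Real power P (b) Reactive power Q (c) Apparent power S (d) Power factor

Step 1 — Angular frequency: ω = 2π·f = 2π·82.5 = 518.4 rad/s.
Step 2 — Component impedances:
  R1: Z = R = 470 Ω
  R2: Z = R = 200 Ω
  L: Z = jωL = j·518.4·0.109 = 0 + j56.5 Ω
Step 3 — Parallel branch: R2 || L = 1/(1/R2 + 1/L) = 14.78 + j52.33 Ω.
Step 4 — Series with R1: Z_total = R1 + (R2 || L) = 484.8 + j52.33 Ω = 487.6∠6.2° Ω.
Step 5 — Source phasor: V = 20.1∠-90.0° V = 0 - j20.1 V.
Step 6 — Current: I = V / Z = -0.004424 - j0.04098 A = 0.04122∠-96.2° A.
Step 7 — Complex power: S = V·I* = 0.8238 + j0.08892 VA.
Step 8 — Real power: P = Re(S) = 0.8238 W.
Step 9 — Reactive power: Q = Im(S) = 0.08892 VAR.
Step 10 — Apparent power: |S| = 0.8286 VA.
Step 11 — Power factor: PF = P/|S| = 0.9942 (lagging).

(a) P = 0.8238 W  (b) Q = 0.08892 VAR  (c) S = 0.8286 VA  (d) PF = 0.9942 (lagging)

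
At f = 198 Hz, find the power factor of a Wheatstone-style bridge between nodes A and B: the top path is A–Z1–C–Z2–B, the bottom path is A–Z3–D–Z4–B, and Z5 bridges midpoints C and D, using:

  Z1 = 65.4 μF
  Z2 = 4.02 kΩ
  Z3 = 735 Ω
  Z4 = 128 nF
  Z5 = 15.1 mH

Step 1 — Angular frequency: ω = 2π·f = 2π·198 = 1244 rad/s.
Step 2 — Component impedances:
  Z1: Z = 1/(jωC) = -j/(ω·C) = 0 - j12.29 Ω
  Z2: Z = R = 4020 Ω
  Z3: Z = R = 735 Ω
  Z4: Z = 1/(jωC) = -j/(ω·C) = 0 - j6280 Ω
  Z5: Z = jωL = j·1244·0.0151 = 0 + j18.79 Ω
Step 3 — Bridge requires nodal analysis (the Z5 bridge couples midpoints C and D, so the two paths cannot be reduced to a simple series/parallel combination). Setting node B to ground and injecting 1 A at node A, the 3-node admittance system at A, C, D solves to V_A = Z_AB = 2846 - j1840 Ω = 3389∠-32.9° Ω.
Step 4 — Power factor: PF = cos(φ) = Re(Z)/|Z| = 2846/3389 = 0.8398.
Step 5 — Type: Im(Z) = -1840 ⇒ leading (phase φ = -32.9°).

PF = 0.8398 (leading, φ = -32.9°)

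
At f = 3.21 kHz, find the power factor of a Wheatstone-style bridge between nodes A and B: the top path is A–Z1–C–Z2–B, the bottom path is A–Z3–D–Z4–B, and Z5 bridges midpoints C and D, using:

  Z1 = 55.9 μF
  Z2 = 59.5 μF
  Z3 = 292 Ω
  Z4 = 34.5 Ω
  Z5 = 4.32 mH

Step 1 — Angular frequency: ω = 2π·f = 2π·3210 = 2.017e+04 rad/s.
Step 2 — Component impedances:
  Z1: Z = 1/(jωC) = -j/(ω·C) = 0 - j0.887 Ω
  Z2: Z = 1/(jωC) = -j/(ω·C) = 0 - j0.8333 Ω
  Z3: Z = R = 292 Ω
  Z4: Z = R = 34.5 Ω
  Z5: Z = jωL = j·2.017e+04·0.00432 = 0 + j87.13 Ω
Step 3 — Bridge requires nodal analysis (the Z5 bridge couples midpoints C and D, so the two paths cannot be reduced to a simple series/parallel combination). Setting node B to ground and injecting 1 A at node A, the 3-node admittance system at A, C, D solves to V_A = Z_AB = 0.01066 - j1.725 Ω = 1.725∠-89.6° Ω.
Step 4 — Power factor: PF = cos(φ) = Re(Z)/|Z| = 0.010663/1.7246 = 0.006183.
Step 5 — Type: Im(Z) = -1.725 ⇒ leading (phase φ = -89.6°).

PF = 0.006183 (leading, φ = -89.6°)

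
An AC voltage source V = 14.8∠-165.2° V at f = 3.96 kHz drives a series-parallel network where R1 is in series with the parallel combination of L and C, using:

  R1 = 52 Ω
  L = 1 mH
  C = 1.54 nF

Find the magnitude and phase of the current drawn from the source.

Step 1 — Angular frequency: ω = 2π·f = 2π·3960 = 2.488e+04 rad/s.
Step 2 — Component impedances:
  R1: Z = R = 52 Ω
  L: Z = jωL = j·2.488e+04·0.001 = 0 + j24.88 Ω
  C: Z = 1/(jωC) = -j/(ω·C) = 0 - j2.61e+04 Ω
Step 3 — Parallel branch: L || C = 1/(1/L + 1/C) = 0 + j24.91 Ω.
Step 4 — Series with R1: Z_total = R1 + (L || C) = 52 + j24.91 Ω = 57.66∠25.6° Ω.
Step 5 — Source phasor: V = 14.8∠-165.2° V = -14.31 - j3.781 V.
Step 6 — Ohm's law: I = V / Z_total = (-14.31 - j3.781) / (52 + j24.91) = -0.2522 + j0.04806 A.
Step 7 — Convert to polar: |I| = 0.2567 A, ∠I = 169.2°.

I = 0.2567∠169.2° A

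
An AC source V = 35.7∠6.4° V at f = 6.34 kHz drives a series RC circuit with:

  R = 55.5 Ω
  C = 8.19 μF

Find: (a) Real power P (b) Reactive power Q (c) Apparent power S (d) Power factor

Step 1 — Angular frequency: ω = 2π·f = 2π·6340 = 3.984e+04 rad/s.
Step 2 — Component impedances:
  R: Z = R = 55.5 Ω
  C: Z = 1/(jωC) = -j/(ω·C) = 0 - j3.065 Ω
Step 3 — Series combination: Z_total = R + C = 55.5 - j3.065 Ω = 55.58∠-3.2° Ω.
Step 4 — Source phasor: V = 35.7∠6.4° V = 35.48 + j3.979 V.
Step 5 — Current: I = V / Z = 0.6333 + j0.1067 A = 0.6423∠9.6° A.
Step 6 — Complex power: S = V·I* = 22.89 - j1.264 VA.
Step 7 — Real power: P = Re(S) = 22.89 W.
Step 8 — Reactive power: Q = Im(S) = -1.264 VAR.
Step 9 — Apparent power: |S| = 22.93 VA.
Step 10 — Power factor: PF = P/|S| = 0.9985 (leading).

(a) P = 22.89 W  (b) Q = -1.264 VAR  (c) S = 22.93 VA  (d) PF = 0.9985 (leading)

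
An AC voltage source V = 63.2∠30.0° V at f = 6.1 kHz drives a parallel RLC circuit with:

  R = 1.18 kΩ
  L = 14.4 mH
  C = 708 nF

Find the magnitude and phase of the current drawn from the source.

Step 1 — Angular frequency: ω = 2π·f = 2π·6100 = 3.833e+04 rad/s.
Step 2 — Component impedances:
  R: Z = R = 1180 Ω
  L: Z = jωL = j·3.833e+04·0.0144 = 0 + j551.9 Ω
  C: Z = 1/(jωC) = -j/(ω·C) = 0 - j36.85 Ω
Step 3 — Parallel combination: 1/Z_total = 1/R + 1/L + 1/C; Z_total = 1.32 - j39.44 Ω = 39.47∠-88.1° Ω.
Step 4 — Source phasor: V = 63.2∠30.0° V = 54.73 + j31.6 V.
Step 5 — Ohm's law: I = V / Z_total = (54.73 + j31.6) / (1.32 - j39.44) = -0.7539 + j1.413 A.
Step 6 — Convert to polar: |I| = 1.601 A, ∠I = 118.1°.

I = 1.601∠118.1° A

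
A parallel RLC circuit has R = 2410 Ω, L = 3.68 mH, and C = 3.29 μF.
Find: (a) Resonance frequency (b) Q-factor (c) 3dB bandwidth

Step 1 — Resonance: ω₀ = 1/√(LC) = 1/√(0.00368·3.29e-06) = 9088 rad/s.
Step 2 — f₀ = ω₀/(2π) = 1446 Hz.
Step 3 — Parallel Q: Q = R/(ω₀L) = 2410/(9088·0.00368) = 72.06.
Step 4 — Bandwidth: Δω = ω₀/Q = 126.1 rad/s; BW = Δω/(2π) = 20.07 Hz.

(a) f₀ = 1446 Hz  (b) Q = 72.06  (c) BW = 20.07 Hz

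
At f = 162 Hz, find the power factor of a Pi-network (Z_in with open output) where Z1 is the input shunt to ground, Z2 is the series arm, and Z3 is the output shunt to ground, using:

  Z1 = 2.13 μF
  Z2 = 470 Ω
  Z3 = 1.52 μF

Step 1 — Angular frequency: ω = 2π·f = 2π·162 = 1018 rad/s.
Step 2 — Component impedances:
  Z1: Z = 1/(jωC) = -j/(ω·C) = 0 - j461.2 Ω
  Z2: Z = R = 470 Ω
  Z3: Z = 1/(jωC) = -j/(ω·C) = 0 - j646.3 Ω
Step 3 — With open output, the series arm Z2 and the output shunt Z3 appear in series to ground: Z2 + Z3 = 470 - j646.3 Ω.
Step 4 — Parallel with input shunt Z1: Z_in = Z1 || (Z2 + Z3) = 69.07 - j298.5 Ω = 306.4∠-77.0° Ω.
Step 5 — Power factor: PF = cos(φ) = Re(Z)/|Z| = 69.07/306.36 = 0.2255.
Step 6 — Type: Im(Z) = -298.5 ⇒ leading (phase φ = -77.0°).

PF = 0.2255 (leading, φ = -77.0°)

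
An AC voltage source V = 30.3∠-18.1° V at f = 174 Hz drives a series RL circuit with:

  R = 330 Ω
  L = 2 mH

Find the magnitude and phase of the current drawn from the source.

Step 1 — Angular frequency: ω = 2π·f = 2π·174 = 1093 rad/s.
Step 2 — Component impedances:
  R: Z = R = 330 Ω
  L: Z = jωL = j·1093·0.002 = 0 + j2.187 Ω
Step 3 — Series combination: Z_total = R + L = 330 + j2.187 Ω = 330∠0.4° Ω.
Step 4 — Source phasor: V = 30.3∠-18.1° V = 28.8 - j9.413 V.
Step 5 — Ohm's law: I = V / Z_total = (28.8 - j9.413) / (330 + j2.187) = 0.08708 - j0.0291 A.
Step 6 — Convert to polar: |I| = 0.09182 A, ∠I = -18.5°.

I = 0.09182∠-18.5° A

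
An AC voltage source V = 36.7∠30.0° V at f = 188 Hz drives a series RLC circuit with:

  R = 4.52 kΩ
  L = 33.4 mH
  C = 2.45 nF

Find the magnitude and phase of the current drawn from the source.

Step 1 — Angular frequency: ω = 2π·f = 2π·188 = 1181 rad/s.
Step 2 — Component impedances:
  R: Z = R = 4520 Ω
  L: Z = jωL = j·1181·0.0334 = 0 + j39.45 Ω
  C: Z = 1/(jωC) = -j/(ω·C) = 0 - j3.455e+05 Ω
Step 3 — Series combination: Z_total = R + L + C = 4520 - j3.455e+05 Ω = 3.455e+05∠-89.3° Ω.
Step 4 — Source phasor: V = 36.7∠30.0° V = 31.78 + j18.35 V.
Step 5 — Ohm's law: I = V / Z_total = (31.78 + j18.35) / (4520 - j3.455e+05) = -5.19e-05 + j9.267e-05 A.
Step 6 — Convert to polar: |I| = 0.0001062 A, ∠I = 119.3°.

I = 0.0001062∠119.3° A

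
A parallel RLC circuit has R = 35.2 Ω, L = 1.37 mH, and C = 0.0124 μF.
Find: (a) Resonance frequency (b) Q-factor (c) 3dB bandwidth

Step 1 — Resonance: ω₀ = 1/√(LC) = 1/√(0.00137·1.24e-08) = 2.426e+05 rad/s.
Step 2 — f₀ = ω₀/(2π) = 3.861e+04 Hz.
Step 3 — Parallel Q: Q = R/(ω₀L) = 35.2/(2.426e+05·0.00137) = 0.1059.
Step 4 — Bandwidth: Δω = ω₀/Q = 2.291e+06 rad/s; BW = Δω/(2π) = 3.646e+05 Hz.

(a) f₀ = 3.861e+04 Hz  (b) Q = 0.1059  (c) BW = 3.646e+05 Hz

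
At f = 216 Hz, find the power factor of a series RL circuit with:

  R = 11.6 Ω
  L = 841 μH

Step 1 — Angular frequency: ω = 2π·f = 2π·216 = 1357 rad/s.
Step 2 — Component impedances:
  R: Z = R = 11.6 Ω
  L: Z = jωL = j·1357·0.000841 = 0 + j1.141 Ω
Step 3 — Series combination: Z_total = R + L = 11.6 + j1.141 Ω = 11.66∠5.6° Ω.
Step 4 — Power factor: PF = cos(φ) = Re(Z)/|Z| = 11.6/11.656 = 0.9952.
Step 5 — Type: Im(Z) = 1.141 ⇒ lagging (phase φ = 5.6°).

PF = 0.9952 (lagging, φ = 5.6°)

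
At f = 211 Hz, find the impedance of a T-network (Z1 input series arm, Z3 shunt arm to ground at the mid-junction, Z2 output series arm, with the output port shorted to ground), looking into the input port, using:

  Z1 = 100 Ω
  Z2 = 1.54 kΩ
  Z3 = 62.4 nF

Step 1 — Angular frequency: ω = 2π·f = 2π·211 = 1326 rad/s.
Step 2 — Component impedances:
  Z1: Z = R = 100 Ω
  Z2: Z = R = 1540 Ω
  Z3: Z = 1/(jωC) = -j/(ω·C) = 0 - j1.209e+04 Ω
Step 3 — With the output port shorted to ground, the output series arm Z2 runs from the junction to ground; the shunt arm Z3 also runs from the junction to ground. They appear in parallel: Z3 || Z2 = 1515 - j193.1 Ω.
Step 4 — Series with input arm Z1: Z_in = Z1 + (Z3 || Z2) = 1615 - j193.1 Ω = 1627∠-6.8° Ω.

Z = 1615 - j193.1 Ω = 1627∠-6.8° Ω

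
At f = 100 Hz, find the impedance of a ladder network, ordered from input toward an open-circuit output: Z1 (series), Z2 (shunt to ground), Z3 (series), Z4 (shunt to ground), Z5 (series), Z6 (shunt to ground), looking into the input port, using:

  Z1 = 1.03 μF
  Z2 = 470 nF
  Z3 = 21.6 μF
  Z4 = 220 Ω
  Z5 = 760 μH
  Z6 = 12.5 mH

Step 1 — Angular frequency: ω = 2π·f = 2π·100 = 628.3 rad/s.
Step 2 — Component impedances:
  Z1: Z = 1/(jωC) = -j/(ω·C) = 0 - j1545 Ω
  Z2: Z = 1/(jωC) = -j/(ω·C) = 0 - j3386 Ω
  Z3: Z = 1/(jωC) = -j/(ω·C) = 0 - j73.68 Ω
  Z4: Z = R = 220 Ω
  Z5: Z = jωL = j·628.3·0.00076 = 0 + j0.4775 Ω
  Z6: Z = jωL = j·628.3·0.0125 = 0 + j7.854 Ω
Step 3 — Ladder network (open output): work backward from the far end, alternating series and parallel combinations. Z_in = 0.3032 - j1609 Ω = 1609∠-90.0° Ω.

Z = 0.3032 - j1609 Ω = 1609∠-90.0° Ω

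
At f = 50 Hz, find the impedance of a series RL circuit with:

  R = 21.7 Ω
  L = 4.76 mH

Step 1 — Angular frequency: ω = 2π·f = 2π·50 = 314.2 rad/s.
Step 2 — Component impedances:
  R: Z = R = 21.7 Ω
  L: Z = jωL = j·314.2·0.00476 = 0 + j1.495 Ω
Step 3 — Series combination: Z_total = R + L = 21.7 + j1.495 Ω = 21.75∠3.9° Ω.

Z = 21.7 + j1.495 Ω = 21.75∠3.9° Ω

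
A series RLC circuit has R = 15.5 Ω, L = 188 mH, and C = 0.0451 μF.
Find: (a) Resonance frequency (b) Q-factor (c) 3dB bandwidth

Step 1 — Resonance condition Im(Z)=0 gives ω₀ = 1/√(LC).
Step 2 — ω₀ = 1/√(0.188·4.51e-08) = 1.086e+04 rad/s.
Step 3 — f₀ = ω₀/(2π) = 1728 Hz.
Step 4 — Series Q: Q = ω₀L/R = 1.086e+04·0.188/15.5 = 131.7.
Step 5 — 3dB bandwidth: Δω = ω₀/Q = 82.45 rad/s; BW = Δω/(2π) = 13.12 Hz.

(a) f₀ = 1728 Hz  (b) Q = 131.7  (c) BW = 13.12 Hz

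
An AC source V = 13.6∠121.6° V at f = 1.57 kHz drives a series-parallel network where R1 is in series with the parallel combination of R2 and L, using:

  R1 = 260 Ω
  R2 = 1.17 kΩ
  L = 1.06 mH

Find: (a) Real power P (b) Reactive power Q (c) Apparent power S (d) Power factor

Step 1 — Angular frequency: ω = 2π·f = 2π·1570 = 9865 rad/s.
Step 2 — Component impedances:
  R1: Z = R = 260 Ω
  R2: Z = R = 1170 Ω
  L: Z = jωL = j·9865·0.00106 = 0 + j10.46 Ω
Step 3 — Parallel branch: R2 || L = 1/(1/R2 + 1/L) = 0.09344 + j10.46 Ω.
Step 4 — Series with R1: Z_total = R1 + (R2 || L) = 260.1 + j10.46 Ω = 260.3∠2.3° Ω.
Step 5 — Source phasor: V = 13.6∠121.6° V = -7.126 + j11.58 V.
Step 6 — Current: I = V / Z = -0.02557 + j0.04556 A = 0.05225∠119.3° A.
Step 7 — Complex power: S = V·I* = 0.71 + j0.02854 VA.
Step 8 — Real power: P = Re(S) = 0.71 W.
Step 9 — Reactive power: Q = Im(S) = 0.02854 VAR.
Step 10 — Apparent power: |S| = 0.7106 VA.
Step 11 — Power factor: PF = P/|S| = 0.9992 (lagging).

(a) P = 0.71 W  (b) Q = 0.02854 VAR  (c) S = 0.7106 VA  (d) PF = 0.9992 (lagging)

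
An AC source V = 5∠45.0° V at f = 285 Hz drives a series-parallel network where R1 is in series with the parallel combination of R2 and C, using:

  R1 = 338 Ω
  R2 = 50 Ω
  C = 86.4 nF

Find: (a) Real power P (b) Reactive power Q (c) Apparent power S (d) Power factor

Step 1 — Angular frequency: ω = 2π·f = 2π·285 = 1791 rad/s.
Step 2 — Component impedances:
  R1: Z = R = 338 Ω
  R2: Z = R = 50 Ω
  C: Z = 1/(jωC) = -j/(ω·C) = 0 - j6463 Ω
Step 3 — Parallel branch: R2 || C = 1/(1/R2 + 1/C) = 50 - j0.3868 Ω.
Step 4 — Series with R1: Z_total = R1 + (R2 || C) = 388 - j0.3868 Ω = 388∠-0.1° Ω.
Step 5 — Source phasor: V = 5∠45.0° V = 3.536 + j3.536 V.
Step 6 — Current: I = V / Z = 0.009103 + j0.009121 A = 0.01289∠45.1° A.
Step 7 — Complex power: S = V·I* = 0.06443 - j6.423e-05 VA.
Step 8 — Real power: P = Re(S) = 0.06443 W.
Step 9 — Reactive power: Q = Im(S) = -6.423e-05 VAR.
Step 10 — Apparent power: |S| = 0.06443 VA.
Step 11 — Power factor: PF = P/|S| = 1 (leading).

(a) P = 0.06443 W  (b) Q = -6.423e-05 VAR  (c) S = 0.06443 VA  (d) PF = 1 (leading)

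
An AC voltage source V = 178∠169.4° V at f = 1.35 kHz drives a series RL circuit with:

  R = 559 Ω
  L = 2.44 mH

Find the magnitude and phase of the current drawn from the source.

Step 1 — Angular frequency: ω = 2π·f = 2π·1350 = 8482 rad/s.
Step 2 — Component impedances:
  R: Z = R = 559 Ω
  L: Z = jωL = j·8482·0.00244 = 0 + j20.7 Ω
Step 3 — Series combination: Z_total = R + L = 559 + j20.7 Ω = 559.4∠2.1° Ω.
Step 4 — Source phasor: V = 178∠169.4° V = -175 + j32.74 V.
Step 5 — Ohm's law: I = V / Z_total = (-175 + j32.74) / (559 + j20.7) = -0.3104 + j0.07007 A.
Step 6 — Convert to polar: |I| = 0.3182 A, ∠I = 167.3°.

I = 0.3182∠167.3° A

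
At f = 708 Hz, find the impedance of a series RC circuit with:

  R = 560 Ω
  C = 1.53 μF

Step 1 — Angular frequency: ω = 2π·f = 2π·708 = 4448 rad/s.
Step 2 — Component impedances:
  R: Z = R = 560 Ω
  C: Z = 1/(jωC) = -j/(ω·C) = 0 - j146.9 Ω
Step 3 — Series combination: Z_total = R + C = 560 - j146.9 Ω = 579∠-14.7° Ω.

Z = 560 - j146.9 Ω = 579∠-14.7° Ω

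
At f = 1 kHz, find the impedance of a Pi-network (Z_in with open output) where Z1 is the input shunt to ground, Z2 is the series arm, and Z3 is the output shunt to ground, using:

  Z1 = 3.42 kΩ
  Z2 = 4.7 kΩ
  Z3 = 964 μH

Step 1 — Angular frequency: ω = 2π·f = 2π·1000 = 6283 rad/s.
Step 2 — Component impedances:
  Z1: Z = R = 3420 Ω
  Z2: Z = R = 4700 Ω
  Z3: Z = jωL = j·6283·0.000964 = 0 + j6.057 Ω
Step 3 — With open output, the series arm Z2 and the output shunt Z3 appear in series to ground: Z2 + Z3 = 4700 + j6.057 Ω.
Step 4 — Parallel with input shunt Z1: Z_in = Z1 || (Z2 + Z3) = 1980 + j1.074 Ω = 1980∠0.0° Ω.

Z = 1980 + j1.074 Ω = 1980∠0.0° Ω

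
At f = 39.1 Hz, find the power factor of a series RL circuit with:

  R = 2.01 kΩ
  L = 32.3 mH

Step 1 — Angular frequency: ω = 2π·f = 2π·39.1 = 245.7 rad/s.
Step 2 — Component impedances:
  R: Z = R = 2010 Ω
  L: Z = jωL = j·245.7·0.0323 = 0 + j7.935 Ω
Step 3 — Series combination: Z_total = R + L = 2010 + j7.935 Ω = 2010∠0.2° Ω.
Step 4 — Power factor: PF = cos(φ) = Re(Z)/|Z| = 2010/2010 = 1.
Step 5 — Type: Im(Z) = 7.935 ⇒ lagging (phase φ = 0.2°).

PF = 1 (lagging, φ = 0.2°)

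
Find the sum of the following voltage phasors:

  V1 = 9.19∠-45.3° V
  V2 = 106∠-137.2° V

Step 1 — Convert each phasor to rectangular form:
  V1 = 9.19·(cos(-45.3°) + j·sin(-45.3°)) = 6.464 - j6.532 V
  V2 = 106·(cos(-137.2°) + j·sin(-137.2°)) = -77.78 - j72.02 V
Step 2 — Sum components: V_total = -71.31 - j78.55 V.
Step 3 — Convert to polar: |V_total| = 106.1 V, ∠V_total = -132.2°.

V_total = 106.1∠-132.2° V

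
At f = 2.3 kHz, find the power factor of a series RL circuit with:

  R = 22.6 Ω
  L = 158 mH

Step 1 — Angular frequency: ω = 2π·f = 2π·2300 = 1.445e+04 rad/s.
Step 2 — Component impedances:
  R: Z = R = 22.6 Ω
  L: Z = jωL = j·1.445e+04·0.158 = 0 + j2283 Ω
Step 3 — Series combination: Z_total = R + L = 22.6 + j2283 Ω = 2283∠89.4° Ω.
Step 4 — Power factor: PF = cos(φ) = Re(Z)/|Z| = 22.6/2283.42 = 0.009897.
Step 5 — Type: Im(Z) = 2283 ⇒ lagging (phase φ = 89.4°).

PF = 0.009897 (lagging, φ = 89.4°)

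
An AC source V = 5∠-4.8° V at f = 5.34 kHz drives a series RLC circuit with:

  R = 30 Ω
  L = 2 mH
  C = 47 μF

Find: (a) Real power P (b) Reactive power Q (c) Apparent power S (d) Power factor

Step 1 — Angular frequency: ω = 2π·f = 2π·5340 = 3.355e+04 rad/s.
Step 2 — Component impedances:
  R: Z = R = 30 Ω
  L: Z = jωL = j·3.355e+04·0.002 = 0 + j67.1 Ω
  C: Z = 1/(jωC) = -j/(ω·C) = 0 - j0.6341 Ω
Step 3 — Series combination: Z_total = R + L + C = 30 + j66.47 Ω = 72.93∠65.7° Ω.
Step 4 — Source phasor: V = 5∠-4.8° V = 4.982 - j0.4184 V.
Step 5 — Current: I = V / Z = 0.02288 - j0.06463 A = 0.06856∠-70.5° A.
Step 6 — Complex power: S = V·I* = 0.141 + j0.3125 VA.
Step 7 — Real power: P = Re(S) = 0.141 W.
Step 8 — Reactive power: Q = Im(S) = 0.3125 VAR.
Step 9 — Apparent power: |S| = 0.3428 VA.
Step 10 — Power factor: PF = P/|S| = 0.4114 (lagging).

(a) P = 0.141 W  (b) Q = 0.3125 VAR  (c) S = 0.3428 VA  (d) PF = 0.4114 (lagging)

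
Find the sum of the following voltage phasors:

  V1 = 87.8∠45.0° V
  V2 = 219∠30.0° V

Step 1 — Convert each phasor to rectangular form:
  V1 = 87.8·(cos(45.0°) + j·sin(45.0°)) = 62.08 + j62.08 V
  V2 = 219·(cos(30.0°) + j·sin(30.0°)) = 189.7 + j109.5 V
Step 2 — Sum components: V_total = 251.7 + j171.6 V.
Step 3 — Convert to polar: |V_total| = 304.7 V, ∠V_total = 34.3°.

V_total = 304.7∠34.3° V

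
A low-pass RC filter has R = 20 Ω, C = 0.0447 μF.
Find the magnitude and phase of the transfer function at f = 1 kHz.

Step 1 — Angular frequency: ω = 2π·1000 = 6283 rad/s.
Step 2 — Transfer function: H(jω) = 1/(1 + jωRC).
Step 3 — Denominator: 1 + jωRC = 1 + j·6283·20·4.47e-08 = 1 + j0.005617.
Step 4 — H = 1 - j0.005617.
Step 5 — Magnitude: |H| = 1 (-0.0 dB); phase: φ = -0.3°.

|H| = 1 (-0.0 dB), φ = -0.3°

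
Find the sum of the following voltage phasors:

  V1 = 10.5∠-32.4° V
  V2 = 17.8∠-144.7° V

Step 1 — Convert each phasor to rectangular form:
  V1 = 10.5·(cos(-32.4°) + j·sin(-32.4°)) = 8.865 - j5.626 V
  V2 = 17.8·(cos(-144.7°) + j·sin(-144.7°)) = -14.53 - j10.29 V
Step 2 — Sum components: V_total = -5.662 - j15.91 V.
Step 3 — Convert to polar: |V_total| = 16.89 V, ∠V_total = -109.6°.

V_total = 16.89∠-109.6° V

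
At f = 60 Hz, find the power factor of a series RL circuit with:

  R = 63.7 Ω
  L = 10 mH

Step 1 — Angular frequency: ω = 2π·f = 2π·60 = 377 rad/s.
Step 2 — Component impedances:
  R: Z = R = 63.7 Ω
  L: Z = jωL = j·377·0.01 = 0 + j3.77 Ω
Step 3 — Series combination: Z_total = R + L = 63.7 + j3.77 Ω = 63.81∠3.4° Ω.
Step 4 — Power factor: PF = cos(φ) = Re(Z)/|Z| = 63.7/63.81 = 0.9983.
Step 5 — Type: Im(Z) = 3.77 ⇒ lagging (phase φ = 3.4°).

PF = 0.9983 (lagging, φ = 3.4°)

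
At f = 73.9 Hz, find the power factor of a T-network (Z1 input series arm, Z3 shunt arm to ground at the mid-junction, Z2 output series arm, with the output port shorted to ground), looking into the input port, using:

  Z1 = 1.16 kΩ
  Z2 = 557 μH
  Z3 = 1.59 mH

Step 1 — Angular frequency: ω = 2π·f = 2π·73.9 = 464.3 rad/s.
Step 2 — Component impedances:
  Z1: Z = R = 1160 Ω
  Z2: Z = jωL = j·464.3·0.000557 = 0 + j0.2586 Ω
  Z3: Z = jωL = j·464.3·0.00159 = 0 + j0.7383 Ω
Step 3 — With the output port shorted to ground, the output series arm Z2 runs from the junction to ground; the shunt arm Z3 also runs from the junction to ground. They appear in parallel: Z3 || Z2 = 0 + j0.1915 Ω.
Step 4 — Series with input arm Z1: Z_in = Z1 + (Z3 || Z2) = 1160 + j0.1915 Ω = 1160∠0.0° Ω.
Step 5 — Power factor: PF = cos(φ) = Re(Z)/|Z| = 1160/1160 = 1.
Step 6 — Type: Im(Z) = 0.1915 ⇒ lagging (phase φ = 0.0°).

PF = 1 (lagging, φ = 0.0°)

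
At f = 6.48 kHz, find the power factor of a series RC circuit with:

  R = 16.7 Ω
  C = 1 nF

Step 1 — Angular frequency: ω = 2π·f = 2π·6480 = 4.072e+04 rad/s.
Step 2 — Component impedances:
  R: Z = R = 16.7 Ω
  C: Z = 1/(jωC) = -j/(ω·C) = 0 - j2.456e+04 Ω
Step 3 — Series combination: Z_total = R + C = 16.7 - j2.456e+04 Ω = 2.456e+04∠-90.0° Ω.
Step 4 — Power factor: PF = cos(φ) = Re(Z)/|Z| = 16.7/24561 = 0.0006799.
Step 5 — Type: Im(Z) = -2.456e+04 ⇒ leading (phase φ = -90.0°).

PF = 0.0006799 (leading, φ = -90.0°)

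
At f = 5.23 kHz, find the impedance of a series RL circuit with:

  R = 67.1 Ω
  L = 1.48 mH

Step 1 — Angular frequency: ω = 2π·f = 2π·5230 = 3.286e+04 rad/s.
Step 2 — Component impedances:
  R: Z = R = 67.1 Ω
  L: Z = jωL = j·3.286e+04·0.00148 = 0 + j48.63 Ω
Step 3 — Series combination: Z_total = R + L = 67.1 + j48.63 Ω = 82.87∠35.9° Ω.

Z = 67.1 + j48.63 Ω = 82.87∠35.9° Ω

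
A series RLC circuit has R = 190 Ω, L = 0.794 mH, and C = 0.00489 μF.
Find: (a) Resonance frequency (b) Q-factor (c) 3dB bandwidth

Step 1 — Resonance: ω₀ = 1/√(LC) = 1/√(0.000794·4.89e-09) = 5.075e+05 rad/s.
Step 2 — f₀ = ω₀/(2π) = 8.077e+04 Hz.
Step 3 — Series Q: Q = ω₀L/R = 5.075e+05·0.000794/190 = 2.121.
Step 4 — Bandwidth: Δω = ω₀/Q = 2.393e+05 rad/s; BW = Δω/(2π) = 3.808e+04 Hz.

(a) f₀ = 8.077e+04 Hz  (b) Q = 2.121  (c) BW = 3.808e+04 Hz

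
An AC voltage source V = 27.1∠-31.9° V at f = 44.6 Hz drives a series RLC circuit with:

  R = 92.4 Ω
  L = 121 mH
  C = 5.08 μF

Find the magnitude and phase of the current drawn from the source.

Step 1 — Angular frequency: ω = 2π·f = 2π·44.6 = 280.2 rad/s.
Step 2 — Component impedances:
  R: Z = R = 92.4 Ω
  L: Z = jωL = j·280.2·0.121 = 0 + j33.91 Ω
  C: Z = 1/(jωC) = -j/(ω·C) = 0 - j702.5 Ω
Step 3 — Series combination: Z_total = R + L + C = 92.4 - j668.6 Ω = 674.9∠-82.1° Ω.
Step 4 — Source phasor: V = 27.1∠-31.9° V = 23.01 - j14.32 V.
Step 5 — Ohm's law: I = V / Z_total = (23.01 - j14.32) / (92.4 - j668.6) = 0.02569 + j0.03086 A.
Step 6 — Convert to polar: |I| = 0.04015 A, ∠I = 50.2°.

I = 0.04015∠50.2° A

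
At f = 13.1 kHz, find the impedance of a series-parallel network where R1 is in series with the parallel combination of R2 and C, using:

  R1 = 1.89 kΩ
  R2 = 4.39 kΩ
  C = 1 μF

Step 1 — Angular frequency: ω = 2π·f = 2π·1.31e+04 = 8.231e+04 rad/s.
Step 2 — Component impedances:
  R1: Z = R = 1890 Ω
  R2: Z = R = 4390 Ω
  C: Z = 1/(jωC) = -j/(ω·C) = 0 - j12.15 Ω
Step 3 — Parallel branch: R2 || C = 1/(1/R2 + 1/C) = 0.03362 - j12.15 Ω.
Step 4 — Series with R1: Z_total = R1 + (R2 || C) = 1890 - j12.15 Ω = 1890∠-0.4° Ω.

Z = 1890 - j12.15 Ω = 1890∠-0.4° Ω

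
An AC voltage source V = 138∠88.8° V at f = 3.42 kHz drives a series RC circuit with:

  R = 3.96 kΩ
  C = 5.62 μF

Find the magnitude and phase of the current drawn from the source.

Step 1 — Angular frequency: ω = 2π·f = 2π·3420 = 2.149e+04 rad/s.
Step 2 — Component impedances:
  R: Z = R = 3960 Ω
  C: Z = 1/(jωC) = -j/(ω·C) = 0 - j8.281 Ω
Step 3 — Series combination: Z_total = R + C = 3960 - j8.281 Ω = 3960∠-0.1° Ω.
Step 4 — Source phasor: V = 138∠88.8° V = 2.89 + j138 V.
Step 5 — Ohm's law: I = V / Z_total = (2.89 + j138) / (3960 - j8.281) = 0.000657 + j0.03484 A.
Step 6 — Convert to polar: |I| = 0.03485 A, ∠I = 88.9°.

I = 0.03485∠88.9° A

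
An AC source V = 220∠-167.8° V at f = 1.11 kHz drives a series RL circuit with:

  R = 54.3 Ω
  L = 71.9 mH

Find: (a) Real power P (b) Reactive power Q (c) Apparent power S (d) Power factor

Step 1 — Angular frequency: ω = 2π·f = 2π·1110 = 6974 rad/s.
Step 2 — Component impedances:
  R: Z = R = 54.3 Ω
  L: Z = jωL = j·6974·0.0719 = 0 + j501.5 Ω
Step 3 — Series combination: Z_total = R + L = 54.3 + j501.5 Ω = 504.4∠83.8° Ω.
Step 4 — Source phasor: V = 220∠-167.8° V = -215 - j46.49 V.
Step 5 — Current: I = V / Z = -0.1375 + j0.4139 A = 0.4362∠108.4° A.
Step 6 — Complex power: S = V·I* = 10.33 + j95.4 VA.
Step 7 — Real power: P = Re(S) = 10.33 W.
Step 8 — Reactive power: Q = Im(S) = 95.4 VAR.
Step 9 — Apparent power: |S| = 95.96 VA.
Step 10 — Power factor: PF = P/|S| = 0.1077 (lagging).

(a) P = 10.33 W  (b) Q = 95.4 VAR  (c) S = 95.96 VA  (d) PF = 0.1077 (lagging)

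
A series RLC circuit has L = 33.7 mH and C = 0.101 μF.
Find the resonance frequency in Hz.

Step 1 — Resonance condition Im(Z)=0 gives ω₀ = 1/√(LC).
Step 2 — ω₀ = 1/√(0.0337·1.01e-07) = 1.714e+04 rad/s.
Step 3 — f₀ = ω₀/(2π) = 2728 Hz.

f₀ = 2728 Hz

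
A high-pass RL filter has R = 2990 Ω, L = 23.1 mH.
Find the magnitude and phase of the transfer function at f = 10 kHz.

Step 1 — Angular frequency: ω = 2π·1e+04 = 6.283e+04 rad/s.
Step 2 — Transfer function: H(jω) = jωL/(R + jωL).
Step 3 — Numerator jωL = j·1451; denominator R + jωL = 2990 + j1451.
Step 4 — H = 0.1907 + j0.3929.
Step 5 — Magnitude: |H| = 0.4367 (-7.2 dB); phase: φ = 64.1°.

|H| = 0.4367 (-7.2 dB), φ = 64.1°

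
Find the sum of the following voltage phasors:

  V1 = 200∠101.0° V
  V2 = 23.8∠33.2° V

Step 1 — Convert each phasor to rectangular form:
  V1 = 200·(cos(101.0°) + j·sin(101.0°)) = -38.16 + j196.3 V
  V2 = 23.8·(cos(33.2°) + j·sin(33.2°)) = 19.91 + j13.03 V
Step 2 — Sum components: V_total = -18.25 + j209.4 V.
Step 3 — Convert to polar: |V_total| = 210.2 V, ∠V_total = 95.0°.

V_total = 210.2∠95.0° V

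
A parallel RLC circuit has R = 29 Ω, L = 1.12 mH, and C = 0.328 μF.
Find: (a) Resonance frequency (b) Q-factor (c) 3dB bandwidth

Step 1 — Resonance: ω₀ = 1/√(LC) = 1/√(0.00112·3.28e-07) = 5.217e+04 rad/s.
Step 2 — f₀ = ω₀/(2π) = 8304 Hz.
Step 3 — Parallel Q: Q = R/(ω₀L) = 29/(5.217e+04·0.00112) = 0.4963.
Step 4 — Bandwidth: Δω = ω₀/Q = 1.051e+05 rad/s; BW = Δω/(2π) = 1.673e+04 Hz.

(a) f₀ = 8304 Hz  (b) Q = 0.4963  (c) BW = 1.673e+04 Hz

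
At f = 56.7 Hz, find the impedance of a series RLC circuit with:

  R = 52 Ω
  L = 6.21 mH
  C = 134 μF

Step 1 — Angular frequency: ω = 2π·f = 2π·56.7 = 356.3 rad/s.
Step 2 — Component impedances:
  R: Z = R = 52 Ω
  L: Z = jωL = j·356.3·0.00621 = 0 + j2.212 Ω
  C: Z = 1/(jωC) = -j/(ω·C) = 0 - j20.95 Ω
Step 3 — Series combination: Z_total = R + L + C = 52 - j18.74 Ω = 55.27∠-19.8° Ω.

Z = 52 - j18.74 Ω = 55.27∠-19.8° Ω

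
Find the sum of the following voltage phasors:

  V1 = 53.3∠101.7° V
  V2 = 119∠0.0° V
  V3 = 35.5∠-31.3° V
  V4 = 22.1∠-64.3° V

Step 1 — Convert each phasor to rectangular form:
  V1 = 53.3·(cos(101.7°) + j·sin(101.7°)) = -10.81 + j52.19 V
  V2 = 119·(cos(0.0°) + j·sin(0.0°)) = 119 V
  V3 = 35.5·(cos(-31.3°) + j·sin(-31.3°)) = 30.33 - j18.44 V
  V4 = 22.1·(cos(-64.3°) + j·sin(-64.3°)) = 9.584 - j19.91 V
Step 2 — Sum components: V_total = 148.1 + j13.84 V.
Step 3 — Convert to polar: |V_total| = 148.8 V, ∠V_total = 5.3°.

V_total = 148.8∠5.3° V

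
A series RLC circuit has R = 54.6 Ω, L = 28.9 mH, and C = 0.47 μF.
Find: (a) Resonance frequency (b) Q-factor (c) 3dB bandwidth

Step 1 — Resonance: ω₀ = 1/√(LC) = 1/√(0.0289·4.7e-07) = 8580 rad/s.
Step 2 — f₀ = ω₀/(2π) = 1366 Hz.
Step 3 — Series Q: Q = ω₀L/R = 8580·0.0289/54.6 = 4.542.
Step 4 — Bandwidth: Δω = ω₀/Q = 1889 rad/s; BW = Δω/(2π) = 300.7 Hz.

(a) f₀ = 1366 Hz  (b) Q = 4.542  (c) BW = 300.7 Hz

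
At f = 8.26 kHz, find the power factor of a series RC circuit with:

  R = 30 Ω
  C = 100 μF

Step 1 — Angular frequency: ω = 2π·f = 2π·8260 = 5.19e+04 rad/s.
Step 2 — Component impedances:
  R: Z = R = 30 Ω
  C: Z = 1/(jωC) = -j/(ω·C) = 0 - j0.1927 Ω
Step 3 — Series combination: Z_total = R + C = 30 - j0.1927 Ω = 30∠-0.4° Ω.
Step 4 — Power factor: PF = cos(φ) = Re(Z)/|Z| = 30/30 = 1.
Step 5 — Type: Im(Z) = -0.1927 ⇒ leading (phase φ = -0.4°).

PF = 1 (leading, φ = -0.4°)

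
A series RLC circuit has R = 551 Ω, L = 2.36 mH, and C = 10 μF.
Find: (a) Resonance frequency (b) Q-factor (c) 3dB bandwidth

Step 1 — Resonance: ω₀ = 1/√(LC) = 1/√(0.00236·1e-05) = 6509 rad/s.
Step 2 — f₀ = ω₀/(2π) = 1036 Hz.
Step 3 — Series Q: Q = ω₀L/R = 6509·0.00236/551 = 0.02788.
Step 4 — Bandwidth: Δω = ω₀/Q = 2.335e+05 rad/s; BW = Δω/(2π) = 3.716e+04 Hz.

(a) f₀ = 1036 Hz  (b) Q = 0.02788  (c) BW = 3.716e+04 Hz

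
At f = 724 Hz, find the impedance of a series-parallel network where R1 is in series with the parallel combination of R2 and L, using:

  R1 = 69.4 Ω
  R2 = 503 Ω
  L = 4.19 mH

Step 1 — Angular frequency: ω = 2π·f = 2π·724 = 4549 rad/s.
Step 2 — Component impedances:
  R1: Z = R = 69.4 Ω
  R2: Z = R = 503 Ω
  L: Z = jωL = j·4549·0.00419 = 0 + j19.06 Ω
Step 3 — Parallel branch: R2 || L = 1/(1/R2 + 1/L) = 0.7212 + j19.03 Ω.
Step 4 — Series with R1: Z_total = R1 + (R2 || L) = 70.12 + j19.03 Ω = 72.66∠15.2° Ω.

Z = 70.12 + j19.03 Ω = 72.66∠15.2° Ω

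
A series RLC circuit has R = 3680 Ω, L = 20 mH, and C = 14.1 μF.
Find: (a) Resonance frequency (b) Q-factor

Step 1 — Resonance condition Im(Z)=0 gives ω₀ = 1/√(LC).
Step 2 — ω₀ = 1/√(0.02·1.41e-05) = 1883 rad/s.
Step 3 — f₀ = ω₀/(2π) = 299.7 Hz.
Step 4 — Series Q: Q = ω₀L/R = 1883·0.02/3680 = 0.01023.

(a) f₀ = 299.7 Hz  (b) Q = 0.01023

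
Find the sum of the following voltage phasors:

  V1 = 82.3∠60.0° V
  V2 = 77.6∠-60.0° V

Step 1 — Convert each phasor to rectangular form:
  V1 = 82.3·(cos(60.0°) + j·sin(60.0°)) = 41.15 + j71.27 V
  V2 = 77.6·(cos(-60.0°) + j·sin(-60.0°)) = 38.8 - j67.2 V
Step 2 — Sum components: V_total = 79.95 + j4.07 V.
Step 3 — Convert to polar: |V_total| = 80.05 V, ∠V_total = 2.9°.

V_total = 80.05∠2.9° V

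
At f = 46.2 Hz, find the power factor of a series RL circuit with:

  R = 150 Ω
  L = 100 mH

Step 1 — Angular frequency: ω = 2π·f = 2π·46.2 = 290.3 rad/s.
Step 2 — Component impedances:
  R: Z = R = 150 Ω
  L: Z = jωL = j·290.3·0.1 = 0 + j29.03 Ω
Step 3 — Series combination: Z_total = R + L = 150 + j29.03 Ω = 152.8∠11.0° Ω.
Step 4 — Power factor: PF = cos(φ) = Re(Z)/|Z| = 150/152.78 = 0.9818.
Step 5 — Type: Im(Z) = 29.03 ⇒ lagging (phase φ = 11.0°).

PF = 0.9818 (lagging, φ = 11.0°)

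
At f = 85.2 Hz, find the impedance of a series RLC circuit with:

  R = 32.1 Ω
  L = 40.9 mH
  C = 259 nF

Step 1 — Angular frequency: ω = 2π·f = 2π·85.2 = 535.3 rad/s.
Step 2 — Component impedances:
  R: Z = R = 32.1 Ω
  L: Z = jωL = j·535.3·0.0409 = 0 + j21.89 Ω
  C: Z = 1/(jωC) = -j/(ω·C) = 0 - j7212 Ω
Step 3 — Series combination: Z_total = R + L + C = 32.1 - j7191 Ω = 7191∠-89.7° Ω.

Z = 32.1 - j7191 Ω = 7191∠-89.7° Ω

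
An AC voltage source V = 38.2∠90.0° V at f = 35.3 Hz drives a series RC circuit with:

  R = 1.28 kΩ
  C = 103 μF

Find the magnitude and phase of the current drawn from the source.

Step 1 — Angular frequency: ω = 2π·f = 2π·35.3 = 221.8 rad/s.
Step 2 — Component impedances:
  R: Z = R = 1280 Ω
  C: Z = 1/(jωC) = -j/(ω·C) = 0 - j43.77 Ω
Step 3 — Series combination: Z_total = R + C = 1280 - j43.77 Ω = 1281∠-2.0° Ω.
Step 4 — Source phasor: V = 38.2∠90.0° V = 0 + j38.2 V.
Step 5 — Ohm's law: I = V / Z_total = (0 + j38.2) / (1280 - j43.77) = -0.001019 + j0.02981 A.
Step 6 — Convert to polar: |I| = 0.02983 A, ∠I = 92.0°.

I = 0.02983∠92.0° A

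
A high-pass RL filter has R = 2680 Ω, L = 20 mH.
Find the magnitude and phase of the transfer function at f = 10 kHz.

Step 1 — Angular frequency: ω = 2π·1e+04 = 6.283e+04 rad/s.
Step 2 — Transfer function: H(jω) = jωL/(R + jωL).
Step 3 — Numerator jωL = j·1257; denominator R + jωL = 2680 + j1257.
Step 4 — H = 0.1802 + j0.3844.
Step 5 — Magnitude: |H| = 0.4245 (-7.4 dB); phase: φ = 64.9°.

|H| = 0.4245 (-7.4 dB), φ = 64.9°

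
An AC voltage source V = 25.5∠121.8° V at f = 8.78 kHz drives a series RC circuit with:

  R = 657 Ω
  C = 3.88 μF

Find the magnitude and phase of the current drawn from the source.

Step 1 — Angular frequency: ω = 2π·f = 2π·8780 = 5.517e+04 rad/s.
Step 2 — Component impedances:
  R: Z = R = 657 Ω
  C: Z = 1/(jωC) = -j/(ω·C) = 0 - j4.672 Ω
Step 3 — Series combination: Z_total = R + C = 657 - j4.672 Ω = 657∠-0.4° Ω.
Step 4 — Source phasor: V = 25.5∠121.8° V = -13.44 + j21.67 V.
Step 5 — Ohm's law: I = V / Z_total = (-13.44 + j21.67) / (657 - j4.672) = -0.02069 + j0.03284 A.
Step 6 — Convert to polar: |I| = 0.03881 A, ∠I = 122.2°.

I = 0.03881∠122.2° A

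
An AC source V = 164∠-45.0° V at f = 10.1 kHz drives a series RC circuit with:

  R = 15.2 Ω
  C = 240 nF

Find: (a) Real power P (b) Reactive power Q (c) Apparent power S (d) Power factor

Step 1 — Angular frequency: ω = 2π·f = 2π·1.01e+04 = 6.346e+04 rad/s.
Step 2 — Component impedances:
  R: Z = R = 15.2 Ω
  C: Z = 1/(jωC) = -j/(ω·C) = 0 - j65.66 Ω
Step 3 — Series combination: Z_total = R + C = 15.2 - j65.66 Ω = 67.39∠-77.0° Ω.
Step 4 — Source phasor: V = 164∠-45.0° V = 116 - j116 V.
Step 5 — Current: I = V / Z = 2.064 + j1.288 A = 2.433∠32.0° A.
Step 6 — Complex power: S = V·I* = 90.01 - j388.8 VA.
Step 7 — Real power: P = Re(S) = 90.01 W.
Step 8 — Reactive power: Q = Im(S) = -388.8 VAR.
Step 9 — Apparent power: |S| = 399.1 VA.
Step 10 — Power factor: PF = P/|S| = 0.2255 (leading).

(a) P = 90.01 W  (b) Q = -388.8 VAR  (c) S = 399.1 VA  (d) PF = 0.2255 (leading)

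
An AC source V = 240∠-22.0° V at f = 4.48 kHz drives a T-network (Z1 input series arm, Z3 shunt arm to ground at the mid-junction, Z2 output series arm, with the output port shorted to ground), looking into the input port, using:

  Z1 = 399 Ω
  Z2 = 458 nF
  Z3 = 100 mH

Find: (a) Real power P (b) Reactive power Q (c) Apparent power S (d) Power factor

Step 1 — Angular frequency: ω = 2π·f = 2π·4480 = 2.815e+04 rad/s.
Step 2 — Component impedances:
  Z1: Z = R = 399 Ω
  Z2: Z = 1/(jωC) = -j/(ω·C) = 0 - j77.57 Ω
  Z3: Z = jωL = j·2.815e+04·0.1 = 0 + j2815 Ω
Step 3 — With the output port shorted to ground, the output series arm Z2 runs from the junction to ground; the shunt arm Z3 also runs from the junction to ground. They appear in parallel: Z3 || Z2 = 0 - j79.76 Ω.
Step 4 — Series with input arm Z1: Z_in = Z1 + (Z3 || Z2) = 399 - j79.76 Ω = 406.9∠-11.3° Ω.
Step 5 — Source phasor: V = 240∠-22.0° V = 222.5 - j89.91 V.
Step 6 — Current: I = V / Z = 0.5796 - j0.1095 A = 0.5898∠-10.7° A.
Step 7 — Complex power: S = V·I* = 138.8 - j27.75 VA.
Step 8 — Real power: P = Re(S) = 138.8 W.
Step 9 — Reactive power: Q = Im(S) = -27.75 VAR.
Step 10 — Apparent power: |S| = 141.6 VA.
Step 11 — Power factor: PF = P/|S| = 0.9806 (leading).

(a) P = 138.8 W  (b) Q = -27.75 VAR  (c) S = 141.6 VA  (d) PF = 0.9806 (leading)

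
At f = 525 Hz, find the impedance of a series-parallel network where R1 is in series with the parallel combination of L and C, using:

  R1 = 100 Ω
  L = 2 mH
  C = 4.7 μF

Step 1 — Angular frequency: ω = 2π·f = 2π·525 = 3299 rad/s.
Step 2 — Component impedances:
  R1: Z = R = 100 Ω
  L: Z = jωL = j·3299·0.002 = 0 + j6.597 Ω
  C: Z = 1/(jωC) = -j/(ω·C) = 0 - j64.5 Ω
Step 3 — Parallel branch: L || C = 1/(1/L + 1/C) = 0 + j7.349 Ω.
Step 4 — Series with R1: Z_total = R1 + (L || C) = 100 + j7.349 Ω = 100.3∠4.2° Ω.

Z = 100 + j7.349 Ω = 100.3∠4.2° Ω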